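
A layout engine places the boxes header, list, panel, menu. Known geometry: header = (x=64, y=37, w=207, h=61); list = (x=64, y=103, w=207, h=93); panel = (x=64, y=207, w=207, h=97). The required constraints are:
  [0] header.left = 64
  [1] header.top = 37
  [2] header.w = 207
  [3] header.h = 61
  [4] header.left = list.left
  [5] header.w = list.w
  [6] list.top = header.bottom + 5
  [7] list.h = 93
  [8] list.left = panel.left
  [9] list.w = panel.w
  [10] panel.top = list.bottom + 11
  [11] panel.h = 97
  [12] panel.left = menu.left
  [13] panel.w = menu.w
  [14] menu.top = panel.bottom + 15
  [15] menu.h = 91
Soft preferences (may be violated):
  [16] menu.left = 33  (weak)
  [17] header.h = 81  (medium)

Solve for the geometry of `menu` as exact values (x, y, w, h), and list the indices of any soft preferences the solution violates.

menu = (x=64, y=319, w=207, h=91)
violated soft preferences: 16, 17

1. menu.x = 64  [panel.left = menu.left]
2. menu.w = 207  [panel.w = menu.w]
3. menu.y = 319  [menu.top = panel.bottom + 15]
4. menu.h = 91  [menu.h = 91]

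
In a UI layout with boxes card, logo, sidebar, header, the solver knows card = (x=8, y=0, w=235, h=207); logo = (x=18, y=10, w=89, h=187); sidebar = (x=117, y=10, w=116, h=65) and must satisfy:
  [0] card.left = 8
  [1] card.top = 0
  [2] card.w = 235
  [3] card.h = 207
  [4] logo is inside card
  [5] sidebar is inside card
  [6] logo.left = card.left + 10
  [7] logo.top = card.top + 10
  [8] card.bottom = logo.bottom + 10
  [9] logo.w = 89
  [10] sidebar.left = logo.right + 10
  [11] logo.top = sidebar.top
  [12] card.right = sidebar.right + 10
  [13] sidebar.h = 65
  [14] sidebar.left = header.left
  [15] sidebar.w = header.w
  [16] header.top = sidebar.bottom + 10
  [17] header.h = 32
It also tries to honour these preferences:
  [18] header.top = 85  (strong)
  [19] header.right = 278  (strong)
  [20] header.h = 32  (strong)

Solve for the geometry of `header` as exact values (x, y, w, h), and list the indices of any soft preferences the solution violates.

1. header.x = 117  [sidebar.left = header.left]
2. header.w = 116  [sidebar.w = header.w]
3. header.y = 85  [header.top = sidebar.bottom + 10]
4. header.h = 32  [header.h = 32]

header = (x=117, y=85, w=116, h=32)
violated soft preferences: 19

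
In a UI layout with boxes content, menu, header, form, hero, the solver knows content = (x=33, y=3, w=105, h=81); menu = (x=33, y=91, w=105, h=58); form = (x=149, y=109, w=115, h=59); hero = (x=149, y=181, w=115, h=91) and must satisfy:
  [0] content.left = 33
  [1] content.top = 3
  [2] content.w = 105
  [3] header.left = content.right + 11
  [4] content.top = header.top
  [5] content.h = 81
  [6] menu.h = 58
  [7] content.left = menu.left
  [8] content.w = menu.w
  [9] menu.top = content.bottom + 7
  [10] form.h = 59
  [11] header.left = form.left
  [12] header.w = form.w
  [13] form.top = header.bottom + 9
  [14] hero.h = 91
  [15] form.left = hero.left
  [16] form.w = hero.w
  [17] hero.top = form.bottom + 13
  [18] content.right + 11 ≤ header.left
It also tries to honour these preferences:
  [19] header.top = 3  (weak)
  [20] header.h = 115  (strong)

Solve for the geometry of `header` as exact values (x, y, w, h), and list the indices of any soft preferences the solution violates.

header = (x=149, y=3, w=115, h=97)
violated soft preferences: 20

1. header.x = 149  [header.left = content.right + 11]
2. header.y = 3  [content.top = header.top]
3. header.w = 115  [header.w = form.w]
4. header.h = 97  [form.top = header.bottom + 9]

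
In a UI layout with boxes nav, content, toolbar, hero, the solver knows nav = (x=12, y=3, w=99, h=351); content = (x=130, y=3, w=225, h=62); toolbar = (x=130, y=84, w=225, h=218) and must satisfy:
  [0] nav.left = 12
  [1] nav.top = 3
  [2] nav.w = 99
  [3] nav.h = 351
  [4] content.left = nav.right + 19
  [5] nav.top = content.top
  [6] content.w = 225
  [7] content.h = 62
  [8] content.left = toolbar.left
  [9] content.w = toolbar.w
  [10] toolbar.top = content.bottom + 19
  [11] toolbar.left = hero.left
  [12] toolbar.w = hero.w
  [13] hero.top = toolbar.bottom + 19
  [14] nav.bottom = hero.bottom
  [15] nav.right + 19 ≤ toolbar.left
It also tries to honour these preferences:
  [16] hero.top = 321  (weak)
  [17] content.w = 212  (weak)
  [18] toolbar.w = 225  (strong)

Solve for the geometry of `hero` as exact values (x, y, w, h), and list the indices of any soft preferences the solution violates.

1. hero.x = 130  [toolbar.left = hero.left]
2. hero.w = 225  [toolbar.w = hero.w]
3. hero.y = 321  [hero.top = toolbar.bottom + 19]
4. hero.h = 33  [nav.bottom = hero.bottom]

hero = (x=130, y=321, w=225, h=33)
violated soft preferences: 17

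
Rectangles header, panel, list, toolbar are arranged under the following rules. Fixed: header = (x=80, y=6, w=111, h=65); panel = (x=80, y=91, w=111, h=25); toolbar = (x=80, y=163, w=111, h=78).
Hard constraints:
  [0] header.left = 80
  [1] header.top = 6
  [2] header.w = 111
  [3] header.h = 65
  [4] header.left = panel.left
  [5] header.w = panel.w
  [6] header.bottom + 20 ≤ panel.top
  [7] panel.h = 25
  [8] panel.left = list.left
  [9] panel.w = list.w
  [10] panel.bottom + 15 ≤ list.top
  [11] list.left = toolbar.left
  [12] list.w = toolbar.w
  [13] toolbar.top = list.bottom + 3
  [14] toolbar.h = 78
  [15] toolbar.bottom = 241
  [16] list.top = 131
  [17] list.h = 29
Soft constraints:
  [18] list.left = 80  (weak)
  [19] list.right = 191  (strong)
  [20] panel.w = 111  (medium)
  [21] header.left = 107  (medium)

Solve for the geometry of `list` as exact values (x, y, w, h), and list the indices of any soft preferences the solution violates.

list = (x=80, y=131, w=111, h=29)
violated soft preferences: 21

1. list.x = 80  [panel.left = list.left]
2. list.w = 111  [panel.w = list.w]
3. list.y = 131  [list.top = 131]
4. list.h = 29  [list.h = 29]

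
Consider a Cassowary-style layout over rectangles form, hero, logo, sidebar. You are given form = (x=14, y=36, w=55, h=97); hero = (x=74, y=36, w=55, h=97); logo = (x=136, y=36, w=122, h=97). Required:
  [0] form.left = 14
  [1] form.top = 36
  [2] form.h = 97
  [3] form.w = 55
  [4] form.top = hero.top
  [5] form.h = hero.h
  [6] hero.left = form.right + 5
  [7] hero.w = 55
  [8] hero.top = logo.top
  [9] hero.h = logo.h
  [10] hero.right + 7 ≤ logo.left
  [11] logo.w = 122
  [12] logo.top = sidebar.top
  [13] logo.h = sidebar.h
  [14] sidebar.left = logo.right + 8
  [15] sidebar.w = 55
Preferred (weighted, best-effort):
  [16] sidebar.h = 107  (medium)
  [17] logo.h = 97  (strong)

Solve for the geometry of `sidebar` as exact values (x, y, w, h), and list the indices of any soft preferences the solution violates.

sidebar = (x=266, y=36, w=55, h=97)
violated soft preferences: 16

1. sidebar.y = 36  [logo.top = sidebar.top]
2. sidebar.h = 97  [logo.h = sidebar.h]
3. sidebar.x = 266  [sidebar.left = logo.right + 8]
4. sidebar.w = 55  [sidebar.w = 55]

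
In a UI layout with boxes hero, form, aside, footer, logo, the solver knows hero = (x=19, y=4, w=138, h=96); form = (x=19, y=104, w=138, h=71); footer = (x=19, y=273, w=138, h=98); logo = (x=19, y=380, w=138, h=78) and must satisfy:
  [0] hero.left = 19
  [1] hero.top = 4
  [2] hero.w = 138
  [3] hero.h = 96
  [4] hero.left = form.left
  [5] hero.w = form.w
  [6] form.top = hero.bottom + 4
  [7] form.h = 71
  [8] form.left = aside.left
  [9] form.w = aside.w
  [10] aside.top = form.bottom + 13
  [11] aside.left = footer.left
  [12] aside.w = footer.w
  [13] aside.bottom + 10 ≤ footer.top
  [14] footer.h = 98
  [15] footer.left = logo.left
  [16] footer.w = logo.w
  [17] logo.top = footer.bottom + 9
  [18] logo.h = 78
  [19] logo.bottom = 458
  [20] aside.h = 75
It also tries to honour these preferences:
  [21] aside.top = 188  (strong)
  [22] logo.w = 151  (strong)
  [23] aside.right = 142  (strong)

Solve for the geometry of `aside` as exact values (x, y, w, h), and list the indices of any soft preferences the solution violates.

aside = (x=19, y=188, w=138, h=75)
violated soft preferences: 22, 23

1. aside.x = 19  [form.left = aside.left]
2. aside.w = 138  [form.w = aside.w]
3. aside.y = 188  [aside.top = form.bottom + 13]
4. aside.h = 75  [aside.h = 75]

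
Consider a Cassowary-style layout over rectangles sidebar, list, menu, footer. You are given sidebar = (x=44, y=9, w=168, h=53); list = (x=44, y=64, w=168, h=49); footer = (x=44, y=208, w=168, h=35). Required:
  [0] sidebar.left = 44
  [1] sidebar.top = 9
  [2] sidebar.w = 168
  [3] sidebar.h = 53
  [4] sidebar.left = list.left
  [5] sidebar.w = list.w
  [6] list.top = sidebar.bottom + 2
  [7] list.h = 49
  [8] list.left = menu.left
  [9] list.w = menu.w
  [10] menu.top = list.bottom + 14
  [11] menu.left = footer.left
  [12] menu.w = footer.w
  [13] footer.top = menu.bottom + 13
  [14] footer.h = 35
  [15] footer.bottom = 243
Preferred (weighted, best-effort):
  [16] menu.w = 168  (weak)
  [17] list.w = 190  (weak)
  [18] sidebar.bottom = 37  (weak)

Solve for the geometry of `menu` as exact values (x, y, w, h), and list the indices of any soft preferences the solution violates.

menu = (x=44, y=127, w=168, h=68)
violated soft preferences: 17, 18

1. menu.x = 44  [list.left = menu.left]
2. menu.w = 168  [list.w = menu.w]
3. menu.y = 127  [menu.top = list.bottom + 14]
4. menu.h = 68  [footer.top = menu.bottom + 13]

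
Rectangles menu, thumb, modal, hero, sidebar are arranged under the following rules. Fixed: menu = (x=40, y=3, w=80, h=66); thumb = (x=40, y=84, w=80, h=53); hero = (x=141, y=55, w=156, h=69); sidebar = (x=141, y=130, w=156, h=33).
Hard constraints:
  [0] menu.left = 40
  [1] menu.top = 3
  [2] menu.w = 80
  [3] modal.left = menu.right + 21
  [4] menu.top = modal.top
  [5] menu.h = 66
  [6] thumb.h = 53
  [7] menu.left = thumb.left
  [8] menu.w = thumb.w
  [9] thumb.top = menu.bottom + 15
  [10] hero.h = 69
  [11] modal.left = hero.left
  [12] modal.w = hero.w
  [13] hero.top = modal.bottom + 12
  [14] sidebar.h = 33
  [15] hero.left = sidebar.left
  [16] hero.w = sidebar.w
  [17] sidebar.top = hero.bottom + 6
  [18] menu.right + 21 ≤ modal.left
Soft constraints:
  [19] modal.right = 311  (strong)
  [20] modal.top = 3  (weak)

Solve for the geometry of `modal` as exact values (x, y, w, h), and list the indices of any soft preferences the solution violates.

1. modal.x = 141  [modal.left = menu.right + 21]
2. modal.y = 3  [menu.top = modal.top]
3. modal.w = 156  [modal.w = hero.w]
4. modal.h = 40  [hero.top = modal.bottom + 12]

modal = (x=141, y=3, w=156, h=40)
violated soft preferences: 19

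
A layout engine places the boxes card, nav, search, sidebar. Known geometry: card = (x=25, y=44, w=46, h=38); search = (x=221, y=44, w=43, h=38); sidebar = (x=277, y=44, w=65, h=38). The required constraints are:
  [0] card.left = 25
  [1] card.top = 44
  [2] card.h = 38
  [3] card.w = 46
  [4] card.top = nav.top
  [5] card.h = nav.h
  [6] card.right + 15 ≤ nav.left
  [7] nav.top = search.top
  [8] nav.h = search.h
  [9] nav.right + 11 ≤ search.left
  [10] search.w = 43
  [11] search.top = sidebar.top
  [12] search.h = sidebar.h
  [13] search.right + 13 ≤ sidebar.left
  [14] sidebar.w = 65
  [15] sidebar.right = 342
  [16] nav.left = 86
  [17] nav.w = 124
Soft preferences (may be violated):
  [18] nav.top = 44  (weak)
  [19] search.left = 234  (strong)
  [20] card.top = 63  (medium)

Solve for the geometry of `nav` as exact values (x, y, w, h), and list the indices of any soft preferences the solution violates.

nav = (x=86, y=44, w=124, h=38)
violated soft preferences: 19, 20

1. nav.y = 44  [card.top = nav.top]
2. nav.h = 38  [card.h = nav.h]
3. nav.x = 86  [nav.left = 86]
4. nav.w = 124  [nav.w = 124]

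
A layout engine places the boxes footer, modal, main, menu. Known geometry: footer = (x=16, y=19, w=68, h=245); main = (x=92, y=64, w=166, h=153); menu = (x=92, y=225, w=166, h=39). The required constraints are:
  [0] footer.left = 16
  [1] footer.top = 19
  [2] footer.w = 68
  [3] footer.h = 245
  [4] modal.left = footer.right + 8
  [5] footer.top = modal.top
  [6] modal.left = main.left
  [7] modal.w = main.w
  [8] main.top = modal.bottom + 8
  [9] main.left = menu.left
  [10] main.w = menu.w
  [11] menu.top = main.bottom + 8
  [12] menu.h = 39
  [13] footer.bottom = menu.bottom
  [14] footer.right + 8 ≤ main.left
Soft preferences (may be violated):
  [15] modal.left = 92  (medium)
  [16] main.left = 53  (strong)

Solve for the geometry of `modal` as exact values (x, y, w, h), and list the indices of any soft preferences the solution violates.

modal = (x=92, y=19, w=166, h=37)
violated soft preferences: 16

1. modal.x = 92  [modal.left = footer.right + 8]
2. modal.y = 19  [footer.top = modal.top]
3. modal.w = 166  [modal.w = main.w]
4. modal.h = 37  [main.top = modal.bottom + 8]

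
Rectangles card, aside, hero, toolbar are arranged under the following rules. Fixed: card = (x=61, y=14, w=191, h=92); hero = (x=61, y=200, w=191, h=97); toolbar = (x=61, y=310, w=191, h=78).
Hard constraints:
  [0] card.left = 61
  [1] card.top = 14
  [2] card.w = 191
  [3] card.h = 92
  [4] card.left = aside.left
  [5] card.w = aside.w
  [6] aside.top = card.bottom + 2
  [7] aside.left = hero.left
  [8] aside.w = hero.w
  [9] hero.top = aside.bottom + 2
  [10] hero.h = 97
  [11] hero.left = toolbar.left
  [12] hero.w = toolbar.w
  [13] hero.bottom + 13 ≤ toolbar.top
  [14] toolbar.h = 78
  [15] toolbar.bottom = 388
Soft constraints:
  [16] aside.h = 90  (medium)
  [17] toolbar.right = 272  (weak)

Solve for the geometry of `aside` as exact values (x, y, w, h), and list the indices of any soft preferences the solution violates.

1. aside.x = 61  [card.left = aside.left]
2. aside.w = 191  [card.w = aside.w]
3. aside.y = 108  [aside.top = card.bottom + 2]
4. aside.h = 90  [hero.top = aside.bottom + 2]

aside = (x=61, y=108, w=191, h=90)
violated soft preferences: 17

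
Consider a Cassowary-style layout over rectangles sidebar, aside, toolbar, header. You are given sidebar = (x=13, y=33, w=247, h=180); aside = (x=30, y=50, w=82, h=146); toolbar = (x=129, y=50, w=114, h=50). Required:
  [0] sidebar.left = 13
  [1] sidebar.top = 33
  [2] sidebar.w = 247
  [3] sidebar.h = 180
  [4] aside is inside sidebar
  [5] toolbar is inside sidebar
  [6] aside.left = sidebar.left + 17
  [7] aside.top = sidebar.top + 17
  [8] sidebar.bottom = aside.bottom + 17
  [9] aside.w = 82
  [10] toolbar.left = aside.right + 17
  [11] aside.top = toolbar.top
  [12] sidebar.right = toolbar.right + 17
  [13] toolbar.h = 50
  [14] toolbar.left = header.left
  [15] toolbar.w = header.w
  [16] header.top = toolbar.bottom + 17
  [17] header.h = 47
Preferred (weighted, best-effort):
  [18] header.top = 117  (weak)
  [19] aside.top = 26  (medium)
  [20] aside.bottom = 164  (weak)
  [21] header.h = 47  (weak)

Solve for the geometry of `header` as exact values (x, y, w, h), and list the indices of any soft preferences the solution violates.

header = (x=129, y=117, w=114, h=47)
violated soft preferences: 19, 20

1. header.x = 129  [toolbar.left = header.left]
2. header.w = 114  [toolbar.w = header.w]
3. header.y = 117  [header.top = toolbar.bottom + 17]
4. header.h = 47  [header.h = 47]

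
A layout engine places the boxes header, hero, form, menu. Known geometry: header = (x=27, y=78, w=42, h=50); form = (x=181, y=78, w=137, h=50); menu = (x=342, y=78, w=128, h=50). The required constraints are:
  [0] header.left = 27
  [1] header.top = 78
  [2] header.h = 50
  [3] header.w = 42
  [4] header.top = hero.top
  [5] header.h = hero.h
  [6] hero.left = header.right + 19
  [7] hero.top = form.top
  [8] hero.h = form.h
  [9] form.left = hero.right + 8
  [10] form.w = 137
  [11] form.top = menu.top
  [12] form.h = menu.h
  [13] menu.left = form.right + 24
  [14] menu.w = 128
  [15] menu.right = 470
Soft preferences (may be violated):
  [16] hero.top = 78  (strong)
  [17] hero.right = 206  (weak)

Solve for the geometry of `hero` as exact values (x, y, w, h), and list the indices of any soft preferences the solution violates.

hero = (x=88, y=78, w=85, h=50)
violated soft preferences: 17

1. hero.y = 78  [header.top = hero.top]
2. hero.h = 50  [header.h = hero.h]
3. hero.x = 88  [hero.left = header.right + 19]
4. hero.w = 85  [form.left = hero.right + 8]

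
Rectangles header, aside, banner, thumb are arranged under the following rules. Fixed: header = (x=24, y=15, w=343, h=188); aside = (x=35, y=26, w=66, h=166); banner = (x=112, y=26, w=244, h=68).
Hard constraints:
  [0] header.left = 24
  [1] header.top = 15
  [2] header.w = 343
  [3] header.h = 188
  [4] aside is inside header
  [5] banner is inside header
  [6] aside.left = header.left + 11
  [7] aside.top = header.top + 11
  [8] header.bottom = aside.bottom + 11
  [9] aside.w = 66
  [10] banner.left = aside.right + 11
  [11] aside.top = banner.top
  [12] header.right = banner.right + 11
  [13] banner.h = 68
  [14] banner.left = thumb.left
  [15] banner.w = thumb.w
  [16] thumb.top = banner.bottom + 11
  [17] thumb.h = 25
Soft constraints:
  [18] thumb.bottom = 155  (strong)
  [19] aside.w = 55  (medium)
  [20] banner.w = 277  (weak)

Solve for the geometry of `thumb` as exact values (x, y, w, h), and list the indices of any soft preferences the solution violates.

thumb = (x=112, y=105, w=244, h=25)
violated soft preferences: 18, 19, 20

1. thumb.x = 112  [banner.left = thumb.left]
2. thumb.w = 244  [banner.w = thumb.w]
3. thumb.y = 105  [thumb.top = banner.bottom + 11]
4. thumb.h = 25  [thumb.h = 25]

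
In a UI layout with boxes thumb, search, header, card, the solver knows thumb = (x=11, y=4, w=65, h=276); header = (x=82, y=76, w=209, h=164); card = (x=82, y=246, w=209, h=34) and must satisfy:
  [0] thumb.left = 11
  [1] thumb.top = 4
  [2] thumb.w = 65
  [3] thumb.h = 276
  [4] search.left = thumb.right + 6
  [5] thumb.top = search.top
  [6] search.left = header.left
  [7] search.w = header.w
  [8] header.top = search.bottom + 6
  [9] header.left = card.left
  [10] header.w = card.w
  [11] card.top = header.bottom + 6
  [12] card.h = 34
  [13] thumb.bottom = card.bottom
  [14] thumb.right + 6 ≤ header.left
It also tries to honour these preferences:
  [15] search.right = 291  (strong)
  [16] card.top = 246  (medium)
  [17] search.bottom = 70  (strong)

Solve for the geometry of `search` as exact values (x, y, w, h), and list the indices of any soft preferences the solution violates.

search = (x=82, y=4, w=209, h=66)
violated soft preferences: none

1. search.x = 82  [search.left = thumb.right + 6]
2. search.y = 4  [thumb.top = search.top]
3. search.w = 209  [search.w = header.w]
4. search.h = 66  [header.top = search.bottom + 6]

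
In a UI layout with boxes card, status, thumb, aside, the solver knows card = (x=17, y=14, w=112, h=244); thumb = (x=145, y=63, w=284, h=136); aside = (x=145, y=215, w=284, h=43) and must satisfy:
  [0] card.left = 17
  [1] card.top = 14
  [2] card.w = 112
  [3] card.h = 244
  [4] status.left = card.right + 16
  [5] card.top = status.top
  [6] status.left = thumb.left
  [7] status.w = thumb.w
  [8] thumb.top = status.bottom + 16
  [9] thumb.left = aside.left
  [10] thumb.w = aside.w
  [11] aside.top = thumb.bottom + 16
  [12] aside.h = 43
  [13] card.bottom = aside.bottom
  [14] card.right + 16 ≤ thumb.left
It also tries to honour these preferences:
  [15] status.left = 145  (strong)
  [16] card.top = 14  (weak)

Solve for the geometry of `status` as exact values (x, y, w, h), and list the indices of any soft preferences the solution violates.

1. status.x = 145  [status.left = card.right + 16]
2. status.y = 14  [card.top = status.top]
3. status.w = 284  [status.w = thumb.w]
4. status.h = 33  [thumb.top = status.bottom + 16]

status = (x=145, y=14, w=284, h=33)
violated soft preferences: none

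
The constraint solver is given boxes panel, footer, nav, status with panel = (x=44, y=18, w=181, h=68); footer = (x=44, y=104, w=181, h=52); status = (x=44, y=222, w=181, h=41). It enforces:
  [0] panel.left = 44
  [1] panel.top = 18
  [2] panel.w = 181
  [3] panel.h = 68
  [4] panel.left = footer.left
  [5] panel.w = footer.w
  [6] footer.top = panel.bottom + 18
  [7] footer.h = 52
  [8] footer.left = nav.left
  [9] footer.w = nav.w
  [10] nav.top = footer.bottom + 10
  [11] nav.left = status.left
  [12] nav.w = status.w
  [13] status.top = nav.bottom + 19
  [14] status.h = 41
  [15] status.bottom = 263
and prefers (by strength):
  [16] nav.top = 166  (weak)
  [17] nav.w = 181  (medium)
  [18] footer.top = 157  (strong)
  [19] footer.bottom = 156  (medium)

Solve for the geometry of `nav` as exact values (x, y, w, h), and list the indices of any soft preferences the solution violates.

nav = (x=44, y=166, w=181, h=37)
violated soft preferences: 18

1. nav.x = 44  [footer.left = nav.left]
2. nav.w = 181  [footer.w = nav.w]
3. nav.y = 166  [nav.top = footer.bottom + 10]
4. nav.h = 37  [status.top = nav.bottom + 19]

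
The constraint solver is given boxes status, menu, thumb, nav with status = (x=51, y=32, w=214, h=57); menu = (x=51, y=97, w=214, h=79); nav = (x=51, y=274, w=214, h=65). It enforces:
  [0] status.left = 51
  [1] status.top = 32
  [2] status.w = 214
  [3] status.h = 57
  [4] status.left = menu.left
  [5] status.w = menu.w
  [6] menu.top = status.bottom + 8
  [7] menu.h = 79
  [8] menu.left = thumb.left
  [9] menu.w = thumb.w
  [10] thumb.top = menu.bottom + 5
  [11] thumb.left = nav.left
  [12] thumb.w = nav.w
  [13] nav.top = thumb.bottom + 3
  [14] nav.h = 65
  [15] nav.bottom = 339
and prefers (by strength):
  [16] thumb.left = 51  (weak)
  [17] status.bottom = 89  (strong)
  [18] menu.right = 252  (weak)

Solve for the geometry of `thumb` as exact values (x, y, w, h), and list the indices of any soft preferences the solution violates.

1. thumb.x = 51  [menu.left = thumb.left]
2. thumb.w = 214  [menu.w = thumb.w]
3. thumb.y = 181  [thumb.top = menu.bottom + 5]
4. thumb.h = 90  [nav.top = thumb.bottom + 3]

thumb = (x=51, y=181, w=214, h=90)
violated soft preferences: 18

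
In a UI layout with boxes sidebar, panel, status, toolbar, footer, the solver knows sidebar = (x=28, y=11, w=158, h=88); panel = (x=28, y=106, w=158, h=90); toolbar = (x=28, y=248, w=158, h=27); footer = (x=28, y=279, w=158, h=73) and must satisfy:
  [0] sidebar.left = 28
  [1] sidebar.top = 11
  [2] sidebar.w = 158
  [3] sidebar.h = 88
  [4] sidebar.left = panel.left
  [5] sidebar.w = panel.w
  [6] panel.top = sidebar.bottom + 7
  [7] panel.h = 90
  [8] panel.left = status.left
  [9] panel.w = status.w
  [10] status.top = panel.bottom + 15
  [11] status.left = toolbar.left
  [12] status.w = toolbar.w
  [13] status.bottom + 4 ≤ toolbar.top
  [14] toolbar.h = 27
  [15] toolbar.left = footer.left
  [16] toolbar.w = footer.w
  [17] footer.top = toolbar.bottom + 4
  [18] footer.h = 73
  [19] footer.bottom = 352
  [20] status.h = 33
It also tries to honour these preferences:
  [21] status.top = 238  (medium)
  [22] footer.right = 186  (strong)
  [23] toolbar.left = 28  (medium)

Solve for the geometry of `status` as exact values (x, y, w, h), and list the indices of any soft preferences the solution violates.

status = (x=28, y=211, w=158, h=33)
violated soft preferences: 21

1. status.x = 28  [panel.left = status.left]
2. status.w = 158  [panel.w = status.w]
3. status.y = 211  [status.top = panel.bottom + 15]
4. status.h = 33  [status.h = 33]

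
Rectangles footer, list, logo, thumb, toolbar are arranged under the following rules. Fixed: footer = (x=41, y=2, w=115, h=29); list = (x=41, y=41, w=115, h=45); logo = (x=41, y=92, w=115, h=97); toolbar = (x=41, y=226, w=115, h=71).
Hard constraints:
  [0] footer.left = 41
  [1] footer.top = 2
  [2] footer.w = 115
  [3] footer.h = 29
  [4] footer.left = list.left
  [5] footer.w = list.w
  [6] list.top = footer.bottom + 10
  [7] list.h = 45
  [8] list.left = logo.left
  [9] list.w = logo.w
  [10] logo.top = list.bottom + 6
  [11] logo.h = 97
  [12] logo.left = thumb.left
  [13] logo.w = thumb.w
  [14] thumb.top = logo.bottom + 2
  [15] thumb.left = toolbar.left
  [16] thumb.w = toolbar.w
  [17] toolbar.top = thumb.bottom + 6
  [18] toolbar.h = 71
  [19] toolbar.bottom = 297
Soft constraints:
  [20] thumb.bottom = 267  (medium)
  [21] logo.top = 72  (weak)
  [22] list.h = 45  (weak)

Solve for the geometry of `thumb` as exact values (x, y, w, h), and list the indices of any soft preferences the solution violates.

1. thumb.x = 41  [logo.left = thumb.left]
2. thumb.w = 115  [logo.w = thumb.w]
3. thumb.y = 191  [thumb.top = logo.bottom + 2]
4. thumb.h = 29  [toolbar.top = thumb.bottom + 6]

thumb = (x=41, y=191, w=115, h=29)
violated soft preferences: 20, 21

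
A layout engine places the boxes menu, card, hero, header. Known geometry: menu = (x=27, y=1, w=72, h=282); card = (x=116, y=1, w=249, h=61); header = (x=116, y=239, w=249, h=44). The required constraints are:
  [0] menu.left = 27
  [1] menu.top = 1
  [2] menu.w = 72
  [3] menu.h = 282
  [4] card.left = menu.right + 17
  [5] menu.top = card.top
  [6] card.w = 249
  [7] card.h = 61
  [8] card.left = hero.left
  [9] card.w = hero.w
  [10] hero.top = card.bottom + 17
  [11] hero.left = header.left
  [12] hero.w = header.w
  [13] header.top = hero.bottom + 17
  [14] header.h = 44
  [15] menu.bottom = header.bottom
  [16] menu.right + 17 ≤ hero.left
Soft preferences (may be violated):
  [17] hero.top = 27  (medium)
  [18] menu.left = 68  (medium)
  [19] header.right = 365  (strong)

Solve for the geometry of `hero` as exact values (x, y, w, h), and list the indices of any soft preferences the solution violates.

1. hero.x = 116  [card.left = hero.left]
2. hero.w = 249  [card.w = hero.w]
3. hero.y = 79  [hero.top = card.bottom + 17]
4. hero.h = 143  [header.top = hero.bottom + 17]

hero = (x=116, y=79, w=249, h=143)
violated soft preferences: 17, 18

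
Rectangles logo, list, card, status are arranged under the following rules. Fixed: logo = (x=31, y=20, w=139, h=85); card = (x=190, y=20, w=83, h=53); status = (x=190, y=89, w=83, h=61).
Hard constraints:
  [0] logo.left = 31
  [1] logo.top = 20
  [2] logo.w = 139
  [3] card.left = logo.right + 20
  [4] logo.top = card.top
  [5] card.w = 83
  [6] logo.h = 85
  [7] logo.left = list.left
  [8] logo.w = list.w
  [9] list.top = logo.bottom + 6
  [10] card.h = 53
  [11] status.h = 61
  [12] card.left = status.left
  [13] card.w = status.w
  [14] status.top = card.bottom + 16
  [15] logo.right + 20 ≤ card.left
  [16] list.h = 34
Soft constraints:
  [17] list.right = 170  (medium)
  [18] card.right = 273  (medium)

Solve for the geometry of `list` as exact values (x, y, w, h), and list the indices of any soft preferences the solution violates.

list = (x=31, y=111, w=139, h=34)
violated soft preferences: none

1. list.x = 31  [logo.left = list.left]
2. list.w = 139  [logo.w = list.w]
3. list.y = 111  [list.top = logo.bottom + 6]
4. list.h = 34  [list.h = 34]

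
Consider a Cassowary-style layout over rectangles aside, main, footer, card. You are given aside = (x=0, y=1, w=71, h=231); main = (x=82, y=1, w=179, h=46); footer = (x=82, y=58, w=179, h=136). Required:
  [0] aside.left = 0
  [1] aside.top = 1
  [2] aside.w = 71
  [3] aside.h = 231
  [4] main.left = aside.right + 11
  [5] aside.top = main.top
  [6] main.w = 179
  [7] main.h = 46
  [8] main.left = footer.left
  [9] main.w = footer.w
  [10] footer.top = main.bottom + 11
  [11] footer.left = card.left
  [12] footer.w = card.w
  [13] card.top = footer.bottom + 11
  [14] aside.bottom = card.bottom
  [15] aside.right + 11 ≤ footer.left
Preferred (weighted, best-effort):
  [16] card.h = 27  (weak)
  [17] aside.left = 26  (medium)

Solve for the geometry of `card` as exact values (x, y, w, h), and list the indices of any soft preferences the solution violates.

card = (x=82, y=205, w=179, h=27)
violated soft preferences: 17

1. card.x = 82  [footer.left = card.left]
2. card.w = 179  [footer.w = card.w]
3. card.y = 205  [card.top = footer.bottom + 11]
4. card.h = 27  [aside.bottom = card.bottom]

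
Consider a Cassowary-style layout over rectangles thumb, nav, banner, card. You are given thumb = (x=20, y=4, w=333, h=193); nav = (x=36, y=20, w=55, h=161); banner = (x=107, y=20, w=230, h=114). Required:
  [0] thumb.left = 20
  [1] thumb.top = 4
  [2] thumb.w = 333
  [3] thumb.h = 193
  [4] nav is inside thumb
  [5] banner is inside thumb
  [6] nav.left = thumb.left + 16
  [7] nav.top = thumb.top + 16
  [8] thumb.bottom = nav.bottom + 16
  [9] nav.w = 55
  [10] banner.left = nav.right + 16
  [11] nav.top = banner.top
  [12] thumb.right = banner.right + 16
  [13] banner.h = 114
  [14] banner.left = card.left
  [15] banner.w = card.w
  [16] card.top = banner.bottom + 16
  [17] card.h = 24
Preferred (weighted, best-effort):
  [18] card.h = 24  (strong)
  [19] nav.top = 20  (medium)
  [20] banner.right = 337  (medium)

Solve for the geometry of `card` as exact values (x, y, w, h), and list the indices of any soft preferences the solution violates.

card = (x=107, y=150, w=230, h=24)
violated soft preferences: none

1. card.x = 107  [banner.left = card.left]
2. card.w = 230  [banner.w = card.w]
3. card.y = 150  [card.top = banner.bottom + 16]
4. card.h = 24  [card.h = 24]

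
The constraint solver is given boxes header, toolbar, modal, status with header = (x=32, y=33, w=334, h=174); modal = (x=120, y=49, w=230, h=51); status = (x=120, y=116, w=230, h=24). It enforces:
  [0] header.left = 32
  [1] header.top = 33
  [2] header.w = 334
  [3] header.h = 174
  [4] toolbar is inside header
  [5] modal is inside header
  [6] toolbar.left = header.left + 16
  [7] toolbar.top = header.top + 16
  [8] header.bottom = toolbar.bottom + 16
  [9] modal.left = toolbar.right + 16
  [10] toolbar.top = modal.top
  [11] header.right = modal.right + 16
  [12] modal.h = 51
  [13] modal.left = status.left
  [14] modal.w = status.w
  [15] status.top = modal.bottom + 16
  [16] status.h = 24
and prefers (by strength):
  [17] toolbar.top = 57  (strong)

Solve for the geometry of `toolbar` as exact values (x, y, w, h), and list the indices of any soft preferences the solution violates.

toolbar = (x=48, y=49, w=56, h=142)
violated soft preferences: 17

1. toolbar.x = 48  [toolbar.left = header.left + 16]
2. toolbar.y = 49  [toolbar.top = header.top + 16]
3. toolbar.h = 142  [header.bottom = toolbar.bottom + 16]
4. toolbar.w = 56  [modal.left = toolbar.right + 16]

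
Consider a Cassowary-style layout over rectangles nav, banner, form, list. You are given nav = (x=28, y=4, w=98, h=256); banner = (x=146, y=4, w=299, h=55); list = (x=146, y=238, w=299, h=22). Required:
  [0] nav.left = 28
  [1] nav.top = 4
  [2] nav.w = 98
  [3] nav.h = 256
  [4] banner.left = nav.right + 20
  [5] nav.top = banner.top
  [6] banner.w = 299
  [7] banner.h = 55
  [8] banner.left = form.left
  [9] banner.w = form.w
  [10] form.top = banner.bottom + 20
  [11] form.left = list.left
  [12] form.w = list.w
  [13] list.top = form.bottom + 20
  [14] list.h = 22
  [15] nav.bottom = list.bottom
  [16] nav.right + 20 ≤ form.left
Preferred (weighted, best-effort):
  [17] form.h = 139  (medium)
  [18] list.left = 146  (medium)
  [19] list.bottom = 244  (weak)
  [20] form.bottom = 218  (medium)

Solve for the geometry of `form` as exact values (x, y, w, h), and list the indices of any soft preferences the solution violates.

form = (x=146, y=79, w=299, h=139)
violated soft preferences: 19

1. form.x = 146  [banner.left = form.left]
2. form.w = 299  [banner.w = form.w]
3. form.y = 79  [form.top = banner.bottom + 20]
4. form.h = 139  [list.top = form.bottom + 20]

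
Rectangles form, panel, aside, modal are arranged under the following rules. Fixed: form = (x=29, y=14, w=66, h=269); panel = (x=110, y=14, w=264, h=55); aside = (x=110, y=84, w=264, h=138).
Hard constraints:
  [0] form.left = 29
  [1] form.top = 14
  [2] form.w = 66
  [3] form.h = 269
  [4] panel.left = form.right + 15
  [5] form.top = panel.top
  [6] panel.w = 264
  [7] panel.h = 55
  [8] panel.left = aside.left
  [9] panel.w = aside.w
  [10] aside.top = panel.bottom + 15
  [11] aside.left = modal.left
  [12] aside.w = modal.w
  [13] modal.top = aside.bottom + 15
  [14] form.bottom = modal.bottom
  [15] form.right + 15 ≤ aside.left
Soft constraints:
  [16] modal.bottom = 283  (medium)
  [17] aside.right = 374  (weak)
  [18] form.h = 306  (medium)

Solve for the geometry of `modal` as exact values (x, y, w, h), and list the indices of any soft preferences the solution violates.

modal = (x=110, y=237, w=264, h=46)
violated soft preferences: 18

1. modal.x = 110  [aside.left = modal.left]
2. modal.w = 264  [aside.w = modal.w]
3. modal.y = 237  [modal.top = aside.bottom + 15]
4. modal.h = 46  [form.bottom = modal.bottom]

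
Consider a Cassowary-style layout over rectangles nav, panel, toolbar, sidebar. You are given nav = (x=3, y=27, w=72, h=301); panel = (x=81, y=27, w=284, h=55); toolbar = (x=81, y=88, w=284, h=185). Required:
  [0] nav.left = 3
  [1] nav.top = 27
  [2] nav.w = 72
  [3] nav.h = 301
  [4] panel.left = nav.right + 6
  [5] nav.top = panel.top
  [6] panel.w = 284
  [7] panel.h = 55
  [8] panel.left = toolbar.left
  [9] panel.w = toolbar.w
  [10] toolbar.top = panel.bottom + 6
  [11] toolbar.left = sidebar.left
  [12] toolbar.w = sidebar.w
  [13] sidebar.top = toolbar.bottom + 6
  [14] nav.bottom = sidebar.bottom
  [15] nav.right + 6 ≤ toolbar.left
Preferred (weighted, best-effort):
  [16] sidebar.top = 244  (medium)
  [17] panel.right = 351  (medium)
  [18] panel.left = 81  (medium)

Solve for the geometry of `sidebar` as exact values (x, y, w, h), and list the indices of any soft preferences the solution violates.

1. sidebar.x = 81  [toolbar.left = sidebar.left]
2. sidebar.w = 284  [toolbar.w = sidebar.w]
3. sidebar.y = 279  [sidebar.top = toolbar.bottom + 6]
4. sidebar.h = 49  [nav.bottom = sidebar.bottom]

sidebar = (x=81, y=279, w=284, h=49)
violated soft preferences: 16, 17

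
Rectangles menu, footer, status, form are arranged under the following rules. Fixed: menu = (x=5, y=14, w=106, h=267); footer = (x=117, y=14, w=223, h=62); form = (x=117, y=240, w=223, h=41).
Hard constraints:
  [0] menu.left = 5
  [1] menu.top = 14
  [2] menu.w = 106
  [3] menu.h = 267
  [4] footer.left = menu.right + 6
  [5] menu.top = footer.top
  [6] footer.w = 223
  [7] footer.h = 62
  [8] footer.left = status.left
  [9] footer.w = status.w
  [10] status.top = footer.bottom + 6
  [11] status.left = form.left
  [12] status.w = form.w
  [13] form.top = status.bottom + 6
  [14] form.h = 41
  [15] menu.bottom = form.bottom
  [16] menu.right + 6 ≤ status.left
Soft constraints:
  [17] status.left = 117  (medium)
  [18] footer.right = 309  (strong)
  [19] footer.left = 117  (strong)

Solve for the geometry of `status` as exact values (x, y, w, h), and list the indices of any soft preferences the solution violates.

1. status.x = 117  [footer.left = status.left]
2. status.w = 223  [footer.w = status.w]
3. status.y = 82  [status.top = footer.bottom + 6]
4. status.h = 152  [form.top = status.bottom + 6]

status = (x=117, y=82, w=223, h=152)
violated soft preferences: 18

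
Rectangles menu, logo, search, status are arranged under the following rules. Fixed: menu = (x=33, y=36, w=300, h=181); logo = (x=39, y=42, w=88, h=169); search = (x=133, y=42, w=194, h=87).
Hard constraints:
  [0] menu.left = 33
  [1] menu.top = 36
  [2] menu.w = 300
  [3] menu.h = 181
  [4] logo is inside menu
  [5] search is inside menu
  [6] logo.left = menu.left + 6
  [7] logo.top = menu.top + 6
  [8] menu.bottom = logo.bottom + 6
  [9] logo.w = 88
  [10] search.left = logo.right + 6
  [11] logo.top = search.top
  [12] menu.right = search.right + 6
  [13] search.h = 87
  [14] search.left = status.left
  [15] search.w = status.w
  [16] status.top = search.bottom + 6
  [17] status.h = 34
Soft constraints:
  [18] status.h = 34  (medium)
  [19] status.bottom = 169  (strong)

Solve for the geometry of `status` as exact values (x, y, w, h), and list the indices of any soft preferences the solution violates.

status = (x=133, y=135, w=194, h=34)
violated soft preferences: none

1. status.x = 133  [search.left = status.left]
2. status.w = 194  [search.w = status.w]
3. status.y = 135  [status.top = search.bottom + 6]
4. status.h = 34  [status.h = 34]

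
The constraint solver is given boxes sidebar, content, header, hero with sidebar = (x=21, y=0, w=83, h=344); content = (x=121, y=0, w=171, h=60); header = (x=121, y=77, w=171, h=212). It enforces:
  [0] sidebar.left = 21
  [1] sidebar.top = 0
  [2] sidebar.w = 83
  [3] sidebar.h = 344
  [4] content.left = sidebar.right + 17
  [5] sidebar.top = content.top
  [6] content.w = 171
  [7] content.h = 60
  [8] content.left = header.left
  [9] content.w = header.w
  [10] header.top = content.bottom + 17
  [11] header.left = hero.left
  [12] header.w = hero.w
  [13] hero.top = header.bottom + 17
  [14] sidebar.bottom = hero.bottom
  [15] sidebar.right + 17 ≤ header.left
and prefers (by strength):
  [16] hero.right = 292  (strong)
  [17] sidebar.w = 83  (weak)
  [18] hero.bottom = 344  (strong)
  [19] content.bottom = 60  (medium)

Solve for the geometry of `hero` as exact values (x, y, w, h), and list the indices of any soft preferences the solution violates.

hero = (x=121, y=306, w=171, h=38)
violated soft preferences: none

1. hero.x = 121  [header.left = hero.left]
2. hero.w = 171  [header.w = hero.w]
3. hero.y = 306  [hero.top = header.bottom + 17]
4. hero.h = 38  [sidebar.bottom = hero.bottom]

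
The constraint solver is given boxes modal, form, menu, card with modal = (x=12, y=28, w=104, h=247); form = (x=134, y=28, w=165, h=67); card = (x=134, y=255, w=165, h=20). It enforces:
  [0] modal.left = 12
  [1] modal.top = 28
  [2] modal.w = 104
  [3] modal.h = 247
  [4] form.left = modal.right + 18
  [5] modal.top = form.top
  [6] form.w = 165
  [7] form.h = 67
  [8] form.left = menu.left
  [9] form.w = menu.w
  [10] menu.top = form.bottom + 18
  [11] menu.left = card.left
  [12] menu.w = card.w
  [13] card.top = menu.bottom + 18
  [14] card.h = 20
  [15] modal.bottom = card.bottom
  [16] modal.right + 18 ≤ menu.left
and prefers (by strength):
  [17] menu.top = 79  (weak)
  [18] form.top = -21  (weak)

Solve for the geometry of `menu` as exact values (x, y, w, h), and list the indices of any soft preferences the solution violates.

1. menu.x = 134  [form.left = menu.left]
2. menu.w = 165  [form.w = menu.w]
3. menu.y = 113  [menu.top = form.bottom + 18]
4. menu.h = 124  [card.top = menu.bottom + 18]

menu = (x=134, y=113, w=165, h=124)
violated soft preferences: 17, 18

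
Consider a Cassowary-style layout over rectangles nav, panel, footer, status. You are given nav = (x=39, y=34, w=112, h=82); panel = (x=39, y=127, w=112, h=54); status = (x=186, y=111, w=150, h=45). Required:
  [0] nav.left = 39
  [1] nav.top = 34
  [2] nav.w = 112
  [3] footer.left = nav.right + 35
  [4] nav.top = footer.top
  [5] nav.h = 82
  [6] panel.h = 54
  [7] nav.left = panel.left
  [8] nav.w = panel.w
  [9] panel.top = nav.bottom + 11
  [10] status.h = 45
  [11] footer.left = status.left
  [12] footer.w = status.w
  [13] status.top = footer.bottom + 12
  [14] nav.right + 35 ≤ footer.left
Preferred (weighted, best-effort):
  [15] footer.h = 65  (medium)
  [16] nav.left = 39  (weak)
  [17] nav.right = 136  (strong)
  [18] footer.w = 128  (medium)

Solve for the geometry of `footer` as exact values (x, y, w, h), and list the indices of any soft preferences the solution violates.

footer = (x=186, y=34, w=150, h=65)
violated soft preferences: 17, 18

1. footer.x = 186  [footer.left = nav.right + 35]
2. footer.y = 34  [nav.top = footer.top]
3. footer.w = 150  [footer.w = status.w]
4. footer.h = 65  [status.top = footer.bottom + 12]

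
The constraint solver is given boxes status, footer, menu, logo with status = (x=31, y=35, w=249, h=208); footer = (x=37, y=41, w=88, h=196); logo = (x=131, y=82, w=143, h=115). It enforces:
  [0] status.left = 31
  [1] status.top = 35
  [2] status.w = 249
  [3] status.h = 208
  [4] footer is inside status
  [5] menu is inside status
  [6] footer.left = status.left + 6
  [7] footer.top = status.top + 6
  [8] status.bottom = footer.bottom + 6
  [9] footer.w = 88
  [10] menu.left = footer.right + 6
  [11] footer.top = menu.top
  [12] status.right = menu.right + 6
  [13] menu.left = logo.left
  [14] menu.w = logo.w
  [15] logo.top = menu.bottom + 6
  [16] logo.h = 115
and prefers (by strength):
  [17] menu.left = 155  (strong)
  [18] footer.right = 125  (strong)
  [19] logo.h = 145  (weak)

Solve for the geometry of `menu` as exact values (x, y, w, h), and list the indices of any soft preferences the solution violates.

menu = (x=131, y=41, w=143, h=35)
violated soft preferences: 17, 19

1. menu.x = 131  [menu.left = footer.right + 6]
2. menu.y = 41  [footer.top = menu.top]
3. menu.w = 143  [status.right = menu.right + 6]
4. menu.h = 35  [logo.top = menu.bottom + 6]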